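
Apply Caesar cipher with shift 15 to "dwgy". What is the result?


Caesar cipher: shift "dwgy" by 15
  'd' (pos 3) + 15 = pos 18 = 's'
  'w' (pos 22) + 15 = pos 11 = 'l'
  'g' (pos 6) + 15 = pos 21 = 'v'
  'y' (pos 24) + 15 = pos 13 = 'n'
Result: slvn

slvn


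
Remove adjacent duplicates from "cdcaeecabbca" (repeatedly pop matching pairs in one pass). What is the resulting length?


Input: cdcaeecabbca
Stack-based adjacent duplicate removal:
  Read 'c': push. Stack: c
  Read 'd': push. Stack: cd
  Read 'c': push. Stack: cdc
  Read 'a': push. Stack: cdca
  Read 'e': push. Stack: cdcae
  Read 'e': matches stack top 'e' => pop. Stack: cdca
  Read 'c': push. Stack: cdcac
  Read 'a': push. Stack: cdcaca
  Read 'b': push. Stack: cdcacab
  Read 'b': matches stack top 'b' => pop. Stack: cdcaca
  Read 'c': push. Stack: cdcacac
  Read 'a': push. Stack: cdcacaca
Final stack: "cdcacaca" (length 8)

8


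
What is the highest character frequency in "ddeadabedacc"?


Input: ddeadabedacc
Character counts:
  'a': 3
  'b': 1
  'c': 2
  'd': 4
  'e': 2
Maximum frequency: 4

4


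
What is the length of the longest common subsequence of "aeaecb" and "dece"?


LCS of "aeaecb" and "dece"
DP table:
           d    e    c    e
      0    0    0    0    0
  a   0    0    0    0    0
  e   0    0    1    1    1
  a   0    0    1    1    1
  e   0    0    1    1    2
  c   0    0    1    2    2
  b   0    0    1    2    2
LCS length = dp[6][4] = 2

2


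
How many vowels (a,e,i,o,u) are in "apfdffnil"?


Input: apfdffnil
Checking each character:
  'a' at position 0: vowel (running total: 1)
  'p' at position 1: consonant
  'f' at position 2: consonant
  'd' at position 3: consonant
  'f' at position 4: consonant
  'f' at position 5: consonant
  'n' at position 6: consonant
  'i' at position 7: vowel (running total: 2)
  'l' at position 8: consonant
Total vowels: 2

2


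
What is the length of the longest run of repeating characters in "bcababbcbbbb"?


Input: "bcababbcbbbb"
Scanning for longest run:
  Position 1 ('c'): new char, reset run to 1
  Position 2 ('a'): new char, reset run to 1
  Position 3 ('b'): new char, reset run to 1
  Position 4 ('a'): new char, reset run to 1
  Position 5 ('b'): new char, reset run to 1
  Position 6 ('b'): continues run of 'b', length=2
  Position 7 ('c'): new char, reset run to 1
  Position 8 ('b'): new char, reset run to 1
  Position 9 ('b'): continues run of 'b', length=2
  Position 10 ('b'): continues run of 'b', length=3
  Position 11 ('b'): continues run of 'b', length=4
Longest run: 'b' with length 4

4


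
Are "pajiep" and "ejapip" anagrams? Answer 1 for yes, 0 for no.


Strings: "pajiep", "ejapip"
Sorted first:  aeijpp
Sorted second: aeijpp
Sorted forms match => anagrams

1


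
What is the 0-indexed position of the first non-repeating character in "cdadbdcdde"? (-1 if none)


Input: cdadbdcdde
Character frequencies:
  'a': 1
  'b': 1
  'c': 2
  'd': 5
  'e': 1
Scanning left to right for freq == 1:
  Position 0 ('c'): freq=2, skip
  Position 1 ('d'): freq=5, skip
  Position 2 ('a'): unique! => answer = 2

2


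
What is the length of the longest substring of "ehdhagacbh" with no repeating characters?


Input: "ehdhagacbh"
Sliding window (track last position of each char):
  Position 0 ('e'): window [0,0] length 1 -- new best
  Position 1 ('h'): window [0,1] length 2 -- new best
  Position 2 ('d'): window [0,2] length 3 -- new best
  Position 3 ('h'): repeat (last at 1), move window start to 2
  Position 3 ('h'): window [2,3] length 2
  Position 4 ('a'): window [2,4] length 3
  Position 5 ('g'): window [2,5] length 4 -- new best
  Position 6 ('a'): repeat (last at 4), move window start to 5
  Position 6 ('a'): window [5,6] length 2
  Position 7 ('c'): window [5,7] length 3
  Position 8 ('b'): window [5,8] length 4
  Position 9 ('h'): window [5,9] length 5 -- new best
Longest substring with no repeats: "gacbh" with length 5

5


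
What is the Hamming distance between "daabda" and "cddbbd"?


Comparing "daabda" and "cddbbd" position by position:
  Position 0: 'd' vs 'c' => differ
  Position 1: 'a' vs 'd' => differ
  Position 2: 'a' vs 'd' => differ
  Position 3: 'b' vs 'b' => same
  Position 4: 'd' vs 'b' => differ
  Position 5: 'a' vs 'd' => differ
Total differences (Hamming distance): 5

5


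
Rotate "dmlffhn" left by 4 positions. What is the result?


Input: "dmlffhn", rotate left by 4
First 4 characters: "dmlf"
Remaining characters: "fhn"
Concatenate remaining + first: "fhn" + "dmlf" = "fhndmlf"

fhndmlf


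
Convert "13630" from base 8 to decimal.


Input: "13630" in base 8
Positional expansion:
  Digit '1' (value 1) x 8^4 = 4096
  Digit '3' (value 3) x 8^3 = 1536
  Digit '6' (value 6) x 8^2 = 384
  Digit '3' (value 3) x 8^1 = 24
  Digit '0' (value 0) x 8^0 = 0
Sum = 6040

6040


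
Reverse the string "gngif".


Input: gngif
Reading characters right to left:
  Position 4: 'f'
  Position 3: 'i'
  Position 2: 'g'
  Position 1: 'n'
  Position 0: 'g'
Reversed: figng

figng


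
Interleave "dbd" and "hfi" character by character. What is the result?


Interleaving "dbd" and "hfi":
  Position 0: 'd' from first, 'h' from second => "dh"
  Position 1: 'b' from first, 'f' from second => "bf"
  Position 2: 'd' from first, 'i' from second => "di"
Result: dhbfdi

dhbfdi


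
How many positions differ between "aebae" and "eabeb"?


Comparing "aebae" and "eabeb" position by position:
  Position 0: 'a' vs 'e' => DIFFER
  Position 1: 'e' vs 'a' => DIFFER
  Position 2: 'b' vs 'b' => same
  Position 3: 'a' vs 'e' => DIFFER
  Position 4: 'e' vs 'b' => DIFFER
Positions that differ: 4

4


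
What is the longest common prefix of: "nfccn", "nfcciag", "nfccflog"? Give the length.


Words: nfccn, nfcciag, nfccflog
  Position 0: all 'n' => match
  Position 1: all 'f' => match
  Position 2: all 'c' => match
  Position 3: all 'c' => match
  Position 4: ('n', 'i', 'f') => mismatch, stop
LCP = "nfcc" (length 4)

4


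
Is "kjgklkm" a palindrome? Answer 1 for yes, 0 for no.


Input: kjgklkm
Reversed: mklkgjk
  Compare pos 0 ('k') with pos 6 ('m'): MISMATCH
  Compare pos 1 ('j') with pos 5 ('k'): MISMATCH
  Compare pos 2 ('g') with pos 4 ('l'): MISMATCH
Result: not a palindrome

0


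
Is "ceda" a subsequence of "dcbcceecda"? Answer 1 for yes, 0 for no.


Check if "ceda" is a subsequence of "dcbcceecda"
Greedy scan:
  Position 0 ('d'): no match needed
  Position 1 ('c'): matches sub[0] = 'c'
  Position 2 ('b'): no match needed
  Position 3 ('c'): no match needed
  Position 4 ('c'): no match needed
  Position 5 ('e'): matches sub[1] = 'e'
  Position 6 ('e'): no match needed
  Position 7 ('c'): no match needed
  Position 8 ('d'): matches sub[2] = 'd'
  Position 9 ('a'): matches sub[3] = 'a'
All 4 characters matched => is a subsequence

1


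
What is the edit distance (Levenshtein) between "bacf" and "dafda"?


Computing edit distance: "bacf" -> "dafda"
DP table:
           d    a    f    d    a
      0    1    2    3    4    5
  b   1    1    2    3    4    5
  a   2    2    1    2    3    4
  c   3    3    2    2    3    4
  f   4    4    3    2    3    4
Edit distance = dp[4][5] = 4

4


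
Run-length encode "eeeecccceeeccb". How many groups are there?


Input: eeeecccceeeccb
Scanning for consecutive runs:
  Group 1: 'e' x 4 (positions 0-3)
  Group 2: 'c' x 4 (positions 4-7)
  Group 3: 'e' x 3 (positions 8-10)
  Group 4: 'c' x 2 (positions 11-12)
  Group 5: 'b' x 1 (positions 13-13)
Total groups: 5

5


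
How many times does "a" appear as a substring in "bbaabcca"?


Searching for "a" in "bbaabcca"
Scanning each position:
  Position 0: "b" => no
  Position 1: "b" => no
  Position 2: "a" => MATCH
  Position 3: "a" => MATCH
  Position 4: "b" => no
  Position 5: "c" => no
  Position 6: "c" => no
  Position 7: "a" => MATCH
Total occurrences: 3

3


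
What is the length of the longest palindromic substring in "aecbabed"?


Input: "aecbabed"
Checking substrings for palindromes:
  [3:6] "bab" (len 3) => palindrome
Longest palindromic substring: "bab" with length 3

3


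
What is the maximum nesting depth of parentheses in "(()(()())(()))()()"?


Input: "(()(()())(()))()()"
Tracking depth:
  Position 0 '(': depth becomes 1
  Position 1 '(': depth becomes 2
  Position 2 ')': depth becomes 1
  Position 3 '(': depth becomes 2
  Position 4 '(': depth becomes 3
  Position 5 ')': depth becomes 2
  Position 6 '(': depth becomes 3
  Position 7 ')': depth becomes 2
  Position 8 ')': depth becomes 1
  Position 9 '(': depth becomes 2
  Position 10 '(': depth becomes 3
  Position 11 ')': depth becomes 2
  Position 12 ')': depth becomes 1
  Position 13 ')': depth becomes 0
  Position 14 '(': depth becomes 1
  Position 15 ')': depth becomes 0
  Position 16 '(': depth becomes 1
  Position 17 ')': depth becomes 0
Maximum depth reached: 3

3


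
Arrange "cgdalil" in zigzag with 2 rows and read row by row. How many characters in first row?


Zigzag "cgdalil" into 2 rows:
Placing characters:
  'c' => row 0
  'g' => row 1
  'd' => row 0
  'a' => row 1
  'l' => row 0
  'i' => row 1
  'l' => row 0
Rows:
  Row 0: "cdll"
  Row 1: "gai"
First row length: 4

4


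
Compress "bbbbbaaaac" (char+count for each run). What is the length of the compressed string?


Input: bbbbbaaaac
Runs:
  'b' x 5 => "b5"
  'a' x 4 => "a4"
  'c' x 1 => "c1"
Compressed: "b5a4c1"
Compressed length: 6

6


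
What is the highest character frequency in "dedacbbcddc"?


Input: dedacbbcddc
Character counts:
  'a': 1
  'b': 2
  'c': 3
  'd': 4
  'e': 1
Maximum frequency: 4

4


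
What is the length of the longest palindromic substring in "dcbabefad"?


Input: "dcbabefad"
Checking substrings for palindromes:
  [2:5] "bab" (len 3) => palindrome
Longest palindromic substring: "bab" with length 3

3


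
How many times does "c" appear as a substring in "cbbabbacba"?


Searching for "c" in "cbbabbacba"
Scanning each position:
  Position 0: "c" => MATCH
  Position 1: "b" => no
  Position 2: "b" => no
  Position 3: "a" => no
  Position 4: "b" => no
  Position 5: "b" => no
  Position 6: "a" => no
  Position 7: "c" => MATCH
  Position 8: "b" => no
  Position 9: "a" => no
Total occurrences: 2

2


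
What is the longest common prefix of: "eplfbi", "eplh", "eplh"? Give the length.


Words: eplfbi, eplh, eplh
  Position 0: all 'e' => match
  Position 1: all 'p' => match
  Position 2: all 'l' => match
  Position 3: ('f', 'h', 'h') => mismatch, stop
LCP = "epl" (length 3)

3


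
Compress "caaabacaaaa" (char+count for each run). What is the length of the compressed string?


Input: caaabacaaaa
Runs:
  'c' x 1 => "c1"
  'a' x 3 => "a3"
  'b' x 1 => "b1"
  'a' x 1 => "a1"
  'c' x 1 => "c1"
  'a' x 4 => "a4"
Compressed: "c1a3b1a1c1a4"
Compressed length: 12

12


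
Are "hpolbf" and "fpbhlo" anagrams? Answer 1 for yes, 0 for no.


Strings: "hpolbf", "fpbhlo"
Sorted first:  bfhlop
Sorted second: bfhlop
Sorted forms match => anagrams

1


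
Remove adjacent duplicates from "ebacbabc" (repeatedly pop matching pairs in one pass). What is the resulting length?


Input: ebacbabc
Stack-based adjacent duplicate removal:
  Read 'e': push. Stack: e
  Read 'b': push. Stack: eb
  Read 'a': push. Stack: eba
  Read 'c': push. Stack: ebac
  Read 'b': push. Stack: ebacb
  Read 'a': push. Stack: ebacba
  Read 'b': push. Stack: ebacbab
  Read 'c': push. Stack: ebacbabc
Final stack: "ebacbabc" (length 8)

8


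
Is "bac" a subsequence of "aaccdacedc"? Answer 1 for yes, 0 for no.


Check if "bac" is a subsequence of "aaccdacedc"
Greedy scan:
  Position 0 ('a'): no match needed
  Position 1 ('a'): no match needed
  Position 2 ('c'): no match needed
  Position 3 ('c'): no match needed
  Position 4 ('d'): no match needed
  Position 5 ('a'): no match needed
  Position 6 ('c'): no match needed
  Position 7 ('e'): no match needed
  Position 8 ('d'): no match needed
  Position 9 ('c'): no match needed
Only matched 0/3 characters => not a subsequence

0


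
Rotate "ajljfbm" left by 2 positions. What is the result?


Input: "ajljfbm", rotate left by 2
First 2 characters: "aj"
Remaining characters: "ljfbm"
Concatenate remaining + first: "ljfbm" + "aj" = "ljfbmaj"

ljfbmaj


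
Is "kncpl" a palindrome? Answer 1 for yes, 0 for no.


Input: kncpl
Reversed: lpcnk
  Compare pos 0 ('k') with pos 4 ('l'): MISMATCH
  Compare pos 1 ('n') with pos 3 ('p'): MISMATCH
Result: not a palindrome

0


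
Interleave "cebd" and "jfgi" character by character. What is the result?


Interleaving "cebd" and "jfgi":
  Position 0: 'c' from first, 'j' from second => "cj"
  Position 1: 'e' from first, 'f' from second => "ef"
  Position 2: 'b' from first, 'g' from second => "bg"
  Position 3: 'd' from first, 'i' from second => "di"
Result: cjefbgdi

cjefbgdi


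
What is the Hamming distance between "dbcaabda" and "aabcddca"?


Comparing "dbcaabda" and "aabcddca" position by position:
  Position 0: 'd' vs 'a' => differ
  Position 1: 'b' vs 'a' => differ
  Position 2: 'c' vs 'b' => differ
  Position 3: 'a' vs 'c' => differ
  Position 4: 'a' vs 'd' => differ
  Position 5: 'b' vs 'd' => differ
  Position 6: 'd' vs 'c' => differ
  Position 7: 'a' vs 'a' => same
Total differences (Hamming distance): 7

7


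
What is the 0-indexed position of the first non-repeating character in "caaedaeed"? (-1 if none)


Input: caaedaeed
Character frequencies:
  'a': 3
  'c': 1
  'd': 2
  'e': 3
Scanning left to right for freq == 1:
  Position 0 ('c'): unique! => answer = 0

0


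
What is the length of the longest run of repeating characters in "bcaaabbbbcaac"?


Input: "bcaaabbbbcaac"
Scanning for longest run:
  Position 1 ('c'): new char, reset run to 1
  Position 2 ('a'): new char, reset run to 1
  Position 3 ('a'): continues run of 'a', length=2
  Position 4 ('a'): continues run of 'a', length=3
  Position 5 ('b'): new char, reset run to 1
  Position 6 ('b'): continues run of 'b', length=2
  Position 7 ('b'): continues run of 'b', length=3
  Position 8 ('b'): continues run of 'b', length=4
  Position 9 ('c'): new char, reset run to 1
  Position 10 ('a'): new char, reset run to 1
  Position 11 ('a'): continues run of 'a', length=2
  Position 12 ('c'): new char, reset run to 1
Longest run: 'b' with length 4

4


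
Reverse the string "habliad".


Input: habliad
Reading characters right to left:
  Position 6: 'd'
  Position 5: 'a'
  Position 4: 'i'
  Position 3: 'l'
  Position 2: 'b'
  Position 1: 'a'
  Position 0: 'h'
Reversed: dailbah

dailbah


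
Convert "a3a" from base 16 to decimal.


Input: "a3a" in base 16
Positional expansion:
  Digit 'a' (value 10) x 16^2 = 2560
  Digit '3' (value 3) x 16^1 = 48
  Digit 'a' (value 10) x 16^0 = 10
Sum = 2618

2618


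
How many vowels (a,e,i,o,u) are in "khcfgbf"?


Input: khcfgbf
Checking each character:
  'k' at position 0: consonant
  'h' at position 1: consonant
  'c' at position 2: consonant
  'f' at position 3: consonant
  'g' at position 4: consonant
  'b' at position 5: consonant
  'f' at position 6: consonant
Total vowels: 0

0


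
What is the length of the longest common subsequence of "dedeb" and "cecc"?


LCS of "dedeb" and "cecc"
DP table:
           c    e    c    c
      0    0    0    0    0
  d   0    0    0    0    0
  e   0    0    1    1    1
  d   0    0    1    1    1
  e   0    0    1    1    1
  b   0    0    1    1    1
LCS length = dp[5][4] = 1

1


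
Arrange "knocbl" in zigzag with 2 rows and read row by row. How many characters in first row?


Zigzag "knocbl" into 2 rows:
Placing characters:
  'k' => row 0
  'n' => row 1
  'o' => row 0
  'c' => row 1
  'b' => row 0
  'l' => row 1
Rows:
  Row 0: "kob"
  Row 1: "ncl"
First row length: 3

3


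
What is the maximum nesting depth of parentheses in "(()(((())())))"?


Input: "(()(((())())))"
Tracking depth:
  Position 0 '(': depth becomes 1
  Position 1 '(': depth becomes 2
  Position 2 ')': depth becomes 1
  Position 3 '(': depth becomes 2
  Position 4 '(': depth becomes 3
  Position 5 '(': depth becomes 4
  Position 6 '(': depth becomes 5
  Position 7 ')': depth becomes 4
  Position 8 ')': depth becomes 3
  Position 9 '(': depth becomes 4
  Position 10 ')': depth becomes 3
  Position 11 ')': depth becomes 2
  Position 12 ')': depth becomes 1
  Position 13 ')': depth becomes 0
Maximum depth reached: 5

5


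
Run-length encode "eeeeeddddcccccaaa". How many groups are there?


Input: eeeeeddddcccccaaa
Scanning for consecutive runs:
  Group 1: 'e' x 5 (positions 0-4)
  Group 2: 'd' x 4 (positions 5-8)
  Group 3: 'c' x 5 (positions 9-13)
  Group 4: 'a' x 3 (positions 14-16)
Total groups: 4

4


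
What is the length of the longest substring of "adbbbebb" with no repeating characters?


Input: "adbbbebb"
Sliding window (track last position of each char):
  Position 0 ('a'): window [0,0] length 1 -- new best
  Position 1 ('d'): window [0,1] length 2 -- new best
  Position 2 ('b'): window [0,2] length 3 -- new best
  Position 3 ('b'): repeat (last at 2), move window start to 3
  Position 3 ('b'): window [3,3] length 1
  Position 4 ('b'): repeat (last at 3), move window start to 4
  Position 4 ('b'): window [4,4] length 1
  Position 5 ('e'): window [4,5] length 2
  Position 6 ('b'): repeat (last at 4), move window start to 5
  Position 6 ('b'): window [5,6] length 2
  Position 7 ('b'): repeat (last at 6), move window start to 7
  Position 7 ('b'): window [7,7] length 1
Longest substring with no repeats: "adb" with length 3

3


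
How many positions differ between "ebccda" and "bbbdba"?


Comparing "ebccda" and "bbbdba" position by position:
  Position 0: 'e' vs 'b' => DIFFER
  Position 1: 'b' vs 'b' => same
  Position 2: 'c' vs 'b' => DIFFER
  Position 3: 'c' vs 'd' => DIFFER
  Position 4: 'd' vs 'b' => DIFFER
  Position 5: 'a' vs 'a' => same
Positions that differ: 4

4


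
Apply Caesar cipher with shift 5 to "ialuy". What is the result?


Caesar cipher: shift "ialuy" by 5
  'i' (pos 8) + 5 = pos 13 = 'n'
  'a' (pos 0) + 5 = pos 5 = 'f'
  'l' (pos 11) + 5 = pos 16 = 'q'
  'u' (pos 20) + 5 = pos 25 = 'z'
  'y' (pos 24) + 5 = pos 3 = 'd'
Result: nfqzd

nfqzd


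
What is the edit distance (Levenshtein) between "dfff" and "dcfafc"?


Computing edit distance: "dfff" -> "dcfafc"
DP table:
           d    c    f    a    f    c
      0    1    2    3    4    5    6
  d   1    0    1    2    3    4    5
  f   2    1    1    1    2    3    4
  f   3    2    2    1    2    2    3
  f   4    3    3    2    2    2    3
Edit distance = dp[4][6] = 3

3


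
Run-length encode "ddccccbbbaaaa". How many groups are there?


Input: ddccccbbbaaaa
Scanning for consecutive runs:
  Group 1: 'd' x 2 (positions 0-1)
  Group 2: 'c' x 4 (positions 2-5)
  Group 3: 'b' x 3 (positions 6-8)
  Group 4: 'a' x 4 (positions 9-12)
Total groups: 4

4


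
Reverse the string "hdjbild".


Input: hdjbild
Reading characters right to left:
  Position 6: 'd'
  Position 5: 'l'
  Position 4: 'i'
  Position 3: 'b'
  Position 2: 'j'
  Position 1: 'd'
  Position 0: 'h'
Reversed: dlibjdh

dlibjdh


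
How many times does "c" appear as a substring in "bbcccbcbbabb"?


Searching for "c" in "bbcccbcbbabb"
Scanning each position:
  Position 0: "b" => no
  Position 1: "b" => no
  Position 2: "c" => MATCH
  Position 3: "c" => MATCH
  Position 4: "c" => MATCH
  Position 5: "b" => no
  Position 6: "c" => MATCH
  Position 7: "b" => no
  Position 8: "b" => no
  Position 9: "a" => no
  Position 10: "b" => no
  Position 11: "b" => no
Total occurrences: 4

4


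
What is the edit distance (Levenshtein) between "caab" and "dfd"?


Computing edit distance: "caab" -> "dfd"
DP table:
           d    f    d
      0    1    2    3
  c   1    1    2    3
  a   2    2    2    3
  a   3    3    3    3
  b   4    4    4    4
Edit distance = dp[4][3] = 4

4


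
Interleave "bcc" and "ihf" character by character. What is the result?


Interleaving "bcc" and "ihf":
  Position 0: 'b' from first, 'i' from second => "bi"
  Position 1: 'c' from first, 'h' from second => "ch"
  Position 2: 'c' from first, 'f' from second => "cf"
Result: bichcf

bichcf


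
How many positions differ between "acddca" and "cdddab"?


Comparing "acddca" and "cdddab" position by position:
  Position 0: 'a' vs 'c' => DIFFER
  Position 1: 'c' vs 'd' => DIFFER
  Position 2: 'd' vs 'd' => same
  Position 3: 'd' vs 'd' => same
  Position 4: 'c' vs 'a' => DIFFER
  Position 5: 'a' vs 'b' => DIFFER
Positions that differ: 4

4


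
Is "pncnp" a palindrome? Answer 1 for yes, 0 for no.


Input: pncnp
Reversed: pncnp
  Compare pos 0 ('p') with pos 4 ('p'): match
  Compare pos 1 ('n') with pos 3 ('n'): match
Result: palindrome

1


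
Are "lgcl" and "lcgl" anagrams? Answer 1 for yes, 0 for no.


Strings: "lgcl", "lcgl"
Sorted first:  cgll
Sorted second: cgll
Sorted forms match => anagrams

1


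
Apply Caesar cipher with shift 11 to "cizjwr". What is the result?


Caesar cipher: shift "cizjwr" by 11
  'c' (pos 2) + 11 = pos 13 = 'n'
  'i' (pos 8) + 11 = pos 19 = 't'
  'z' (pos 25) + 11 = pos 10 = 'k'
  'j' (pos 9) + 11 = pos 20 = 'u'
  'w' (pos 22) + 11 = pos 7 = 'h'
  'r' (pos 17) + 11 = pos 2 = 'c'
Result: ntkuhc

ntkuhc


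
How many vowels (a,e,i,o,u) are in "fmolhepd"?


Input: fmolhepd
Checking each character:
  'f' at position 0: consonant
  'm' at position 1: consonant
  'o' at position 2: vowel (running total: 1)
  'l' at position 3: consonant
  'h' at position 4: consonant
  'e' at position 5: vowel (running total: 2)
  'p' at position 6: consonant
  'd' at position 7: consonant
Total vowels: 2

2


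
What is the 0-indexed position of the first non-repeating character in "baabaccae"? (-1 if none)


Input: baabaccae
Character frequencies:
  'a': 4
  'b': 2
  'c': 2
  'e': 1
Scanning left to right for freq == 1:
  Position 0 ('b'): freq=2, skip
  Position 1 ('a'): freq=4, skip
  Position 2 ('a'): freq=4, skip
  Position 3 ('b'): freq=2, skip
  Position 4 ('a'): freq=4, skip
  Position 5 ('c'): freq=2, skip
  Position 6 ('c'): freq=2, skip
  Position 7 ('a'): freq=4, skip
  Position 8 ('e'): unique! => answer = 8

8


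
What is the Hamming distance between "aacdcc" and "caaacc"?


Comparing "aacdcc" and "caaacc" position by position:
  Position 0: 'a' vs 'c' => differ
  Position 1: 'a' vs 'a' => same
  Position 2: 'c' vs 'a' => differ
  Position 3: 'd' vs 'a' => differ
  Position 4: 'c' vs 'c' => same
  Position 5: 'c' vs 'c' => same
Total differences (Hamming distance): 3

3


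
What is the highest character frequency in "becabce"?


Input: becabce
Character counts:
  'a': 1
  'b': 2
  'c': 2
  'e': 2
Maximum frequency: 2

2


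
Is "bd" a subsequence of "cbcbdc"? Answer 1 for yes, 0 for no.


Check if "bd" is a subsequence of "cbcbdc"
Greedy scan:
  Position 0 ('c'): no match needed
  Position 1 ('b'): matches sub[0] = 'b'
  Position 2 ('c'): no match needed
  Position 3 ('b'): no match needed
  Position 4 ('d'): matches sub[1] = 'd'
  Position 5 ('c'): no match needed
All 2 characters matched => is a subsequence

1


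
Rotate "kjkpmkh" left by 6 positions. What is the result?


Input: "kjkpmkh", rotate left by 6
First 6 characters: "kjkpmk"
Remaining characters: "h"
Concatenate remaining + first: "h" + "kjkpmk" = "hkjkpmk"

hkjkpmk


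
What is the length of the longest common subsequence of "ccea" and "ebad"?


LCS of "ccea" and "ebad"
DP table:
           e    b    a    d
      0    0    0    0    0
  c   0    0    0    0    0
  c   0    0    0    0    0
  e   0    1    1    1    1
  a   0    1    1    2    2
LCS length = dp[4][4] = 2

2


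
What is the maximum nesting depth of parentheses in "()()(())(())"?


Input: "()()(())(())"
Tracking depth:
  Position 0 '(': depth becomes 1
  Position 1 ')': depth becomes 0
  Position 2 '(': depth becomes 1
  Position 3 ')': depth becomes 0
  Position 4 '(': depth becomes 1
  Position 5 '(': depth becomes 2
  Position 6 ')': depth becomes 1
  Position 7 ')': depth becomes 0
  Position 8 '(': depth becomes 1
  Position 9 '(': depth becomes 2
  Position 10 ')': depth becomes 1
  Position 11 ')': depth becomes 0
Maximum depth reached: 2

2


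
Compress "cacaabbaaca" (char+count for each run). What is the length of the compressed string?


Input: cacaabbaaca
Runs:
  'c' x 1 => "c1"
  'a' x 1 => "a1"
  'c' x 1 => "c1"
  'a' x 2 => "a2"
  'b' x 2 => "b2"
  'a' x 2 => "a2"
  'c' x 1 => "c1"
  'a' x 1 => "a1"
Compressed: "c1a1c1a2b2a2c1a1"
Compressed length: 16

16


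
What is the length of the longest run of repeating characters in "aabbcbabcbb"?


Input: "aabbcbabcbb"
Scanning for longest run:
  Position 1 ('a'): continues run of 'a', length=2
  Position 2 ('b'): new char, reset run to 1
  Position 3 ('b'): continues run of 'b', length=2
  Position 4 ('c'): new char, reset run to 1
  Position 5 ('b'): new char, reset run to 1
  Position 6 ('a'): new char, reset run to 1
  Position 7 ('b'): new char, reset run to 1
  Position 8 ('c'): new char, reset run to 1
  Position 9 ('b'): new char, reset run to 1
  Position 10 ('b'): continues run of 'b', length=2
Longest run: 'a' with length 2

2


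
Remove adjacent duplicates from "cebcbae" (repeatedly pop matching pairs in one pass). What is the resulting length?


Input: cebcbae
Stack-based adjacent duplicate removal:
  Read 'c': push. Stack: c
  Read 'e': push. Stack: ce
  Read 'b': push. Stack: ceb
  Read 'c': push. Stack: cebc
  Read 'b': push. Stack: cebcb
  Read 'a': push. Stack: cebcba
  Read 'e': push. Stack: cebcbae
Final stack: "cebcbae" (length 7)

7


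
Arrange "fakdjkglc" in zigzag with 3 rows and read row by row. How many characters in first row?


Zigzag "fakdjkglc" into 3 rows:
Placing characters:
  'f' => row 0
  'a' => row 1
  'k' => row 2
  'd' => row 1
  'j' => row 0
  'k' => row 1
  'g' => row 2
  'l' => row 1
  'c' => row 0
Rows:
  Row 0: "fjc"
  Row 1: "adkl"
  Row 2: "kg"
First row length: 3

3


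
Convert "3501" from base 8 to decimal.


Input: "3501" in base 8
Positional expansion:
  Digit '3' (value 3) x 8^3 = 1536
  Digit '5' (value 5) x 8^2 = 320
  Digit '0' (value 0) x 8^1 = 0
  Digit '1' (value 1) x 8^0 = 1
Sum = 1857

1857


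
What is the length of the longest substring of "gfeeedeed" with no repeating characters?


Input: "gfeeedeed"
Sliding window (track last position of each char):
  Position 0 ('g'): window [0,0] length 1 -- new best
  Position 1 ('f'): window [0,1] length 2 -- new best
  Position 2 ('e'): window [0,2] length 3 -- new best
  Position 3 ('e'): repeat (last at 2), move window start to 3
  Position 3 ('e'): window [3,3] length 1
  Position 4 ('e'): repeat (last at 3), move window start to 4
  Position 4 ('e'): window [4,4] length 1
  Position 5 ('d'): window [4,5] length 2
  Position 6 ('e'): repeat (last at 4), move window start to 5
  Position 6 ('e'): window [5,6] length 2
  Position 7 ('e'): repeat (last at 6), move window start to 7
  Position 7 ('e'): window [7,7] length 1
  Position 8 ('d'): window [7,8] length 2
Longest substring with no repeats: "gfe" with length 3

3


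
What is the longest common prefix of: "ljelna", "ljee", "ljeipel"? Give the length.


Words: ljelna, ljee, ljeipel
  Position 0: all 'l' => match
  Position 1: all 'j' => match
  Position 2: all 'e' => match
  Position 3: ('l', 'e', 'i') => mismatch, stop
LCP = "lje" (length 3)

3


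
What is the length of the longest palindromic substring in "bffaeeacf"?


Input: "bffaeeacf"
Checking substrings for palindromes:
  [3:7] "aeea" (len 4) => palindrome
  [1:3] "ff" (len 2) => palindrome
  [4:6] "ee" (len 2) => palindrome
Longest palindromic substring: "aeea" with length 4

4


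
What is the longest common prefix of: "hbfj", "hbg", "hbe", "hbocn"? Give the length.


Words: hbfj, hbg, hbe, hbocn
  Position 0: all 'h' => match
  Position 1: all 'b' => match
  Position 2: ('f', 'g', 'e', 'o') => mismatch, stop
LCP = "hb" (length 2)

2


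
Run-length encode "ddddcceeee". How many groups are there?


Input: ddddcceeee
Scanning for consecutive runs:
  Group 1: 'd' x 4 (positions 0-3)
  Group 2: 'c' x 2 (positions 4-5)
  Group 3: 'e' x 4 (positions 6-9)
Total groups: 3

3


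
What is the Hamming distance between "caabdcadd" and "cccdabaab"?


Comparing "caabdcadd" and "cccdabaab" position by position:
  Position 0: 'c' vs 'c' => same
  Position 1: 'a' vs 'c' => differ
  Position 2: 'a' vs 'c' => differ
  Position 3: 'b' vs 'd' => differ
  Position 4: 'd' vs 'a' => differ
  Position 5: 'c' vs 'b' => differ
  Position 6: 'a' vs 'a' => same
  Position 7: 'd' vs 'a' => differ
  Position 8: 'd' vs 'b' => differ
Total differences (Hamming distance): 7

7


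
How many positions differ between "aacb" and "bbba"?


Comparing "aacb" and "bbba" position by position:
  Position 0: 'a' vs 'b' => DIFFER
  Position 1: 'a' vs 'b' => DIFFER
  Position 2: 'c' vs 'b' => DIFFER
  Position 3: 'b' vs 'a' => DIFFER
Positions that differ: 4

4


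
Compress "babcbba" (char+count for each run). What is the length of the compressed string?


Input: babcbba
Runs:
  'b' x 1 => "b1"
  'a' x 1 => "a1"
  'b' x 1 => "b1"
  'c' x 1 => "c1"
  'b' x 2 => "b2"
  'a' x 1 => "a1"
Compressed: "b1a1b1c1b2a1"
Compressed length: 12

12


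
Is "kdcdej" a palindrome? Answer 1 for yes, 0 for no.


Input: kdcdej
Reversed: jedcdk
  Compare pos 0 ('k') with pos 5 ('j'): MISMATCH
  Compare pos 1 ('d') with pos 4 ('e'): MISMATCH
  Compare pos 2 ('c') with pos 3 ('d'): MISMATCH
Result: not a palindrome

0


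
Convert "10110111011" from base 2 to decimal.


Input: "10110111011" in base 2
Positional expansion:
  Digit '1' (value 1) x 2^10 = 1024
  Digit '0' (value 0) x 2^9 = 0
  Digit '1' (value 1) x 2^8 = 256
  Digit '1' (value 1) x 2^7 = 128
  Digit '0' (value 0) x 2^6 = 0
  Digit '1' (value 1) x 2^5 = 32
  Digit '1' (value 1) x 2^4 = 16
  Digit '1' (value 1) x 2^3 = 8
  Digit '0' (value 0) x 2^2 = 0
  Digit '1' (value 1) x 2^1 = 2
  Digit '1' (value 1) x 2^0 = 1
Sum = 1467

1467


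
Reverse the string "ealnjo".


Input: ealnjo
Reading characters right to left:
  Position 5: 'o'
  Position 4: 'j'
  Position 3: 'n'
  Position 2: 'l'
  Position 1: 'a'
  Position 0: 'e'
Reversed: ojnlae

ojnlae


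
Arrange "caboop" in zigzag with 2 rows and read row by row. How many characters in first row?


Zigzag "caboop" into 2 rows:
Placing characters:
  'c' => row 0
  'a' => row 1
  'b' => row 0
  'o' => row 1
  'o' => row 0
  'p' => row 1
Rows:
  Row 0: "cbo"
  Row 1: "aop"
First row length: 3

3


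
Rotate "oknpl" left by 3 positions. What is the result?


Input: "oknpl", rotate left by 3
First 3 characters: "okn"
Remaining characters: "pl"
Concatenate remaining + first: "pl" + "okn" = "plokn"

plokn


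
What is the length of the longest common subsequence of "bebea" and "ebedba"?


LCS of "bebea" and "ebedba"
DP table:
           e    b    e    d    b    a
      0    0    0    0    0    0    0
  b   0    0    1    1    1    1    1
  e   0    1    1    2    2    2    2
  b   0    1    2    2    2    3    3
  e   0    1    2    3    3    3    3
  a   0    1    2    3    3    3    4
LCS length = dp[5][6] = 4

4


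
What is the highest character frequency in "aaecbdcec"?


Input: aaecbdcec
Character counts:
  'a': 2
  'b': 1
  'c': 3
  'd': 1
  'e': 2
Maximum frequency: 3

3


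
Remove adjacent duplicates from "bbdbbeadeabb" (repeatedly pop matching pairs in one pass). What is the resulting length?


Input: bbdbbeadeabb
Stack-based adjacent duplicate removal:
  Read 'b': push. Stack: b
  Read 'b': matches stack top 'b' => pop. Stack: (empty)
  Read 'd': push. Stack: d
  Read 'b': push. Stack: db
  Read 'b': matches stack top 'b' => pop. Stack: d
  Read 'e': push. Stack: de
  Read 'a': push. Stack: dea
  Read 'd': push. Stack: dead
  Read 'e': push. Stack: deade
  Read 'a': push. Stack: deadea
  Read 'b': push. Stack: deadeab
  Read 'b': matches stack top 'b' => pop. Stack: deadea
Final stack: "deadea" (length 6)

6


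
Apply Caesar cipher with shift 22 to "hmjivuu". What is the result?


Caesar cipher: shift "hmjivuu" by 22
  'h' (pos 7) + 22 = pos 3 = 'd'
  'm' (pos 12) + 22 = pos 8 = 'i'
  'j' (pos 9) + 22 = pos 5 = 'f'
  'i' (pos 8) + 22 = pos 4 = 'e'
  'v' (pos 21) + 22 = pos 17 = 'r'
  'u' (pos 20) + 22 = pos 16 = 'q'
  'u' (pos 20) + 22 = pos 16 = 'q'
Result: diferqq

diferqq


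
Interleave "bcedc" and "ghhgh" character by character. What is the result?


Interleaving "bcedc" and "ghhgh":
  Position 0: 'b' from first, 'g' from second => "bg"
  Position 1: 'c' from first, 'h' from second => "ch"
  Position 2: 'e' from first, 'h' from second => "eh"
  Position 3: 'd' from first, 'g' from second => "dg"
  Position 4: 'c' from first, 'h' from second => "ch"
Result: bgchehdgch

bgchehdgch


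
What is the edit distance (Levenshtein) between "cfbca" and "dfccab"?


Computing edit distance: "cfbca" -> "dfccab"
DP table:
           d    f    c    c    a    b
      0    1    2    3    4    5    6
  c   1    1    2    2    3    4    5
  f   2    2    1    2    3    4    5
  b   3    3    2    2    3    4    4
  c   4    4    3    2    2    3    4
  a   5    5    4    3    3    2    3
Edit distance = dp[5][6] = 3

3


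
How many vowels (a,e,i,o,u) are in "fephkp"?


Input: fephkp
Checking each character:
  'f' at position 0: consonant
  'e' at position 1: vowel (running total: 1)
  'p' at position 2: consonant
  'h' at position 3: consonant
  'k' at position 4: consonant
  'p' at position 5: consonant
Total vowels: 1

1


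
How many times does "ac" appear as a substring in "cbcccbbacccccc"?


Searching for "ac" in "cbcccbbacccccc"
Scanning each position:
  Position 0: "cb" => no
  Position 1: "bc" => no
  Position 2: "cc" => no
  Position 3: "cc" => no
  Position 4: "cb" => no
  Position 5: "bb" => no
  Position 6: "ba" => no
  Position 7: "ac" => MATCH
  Position 8: "cc" => no
  Position 9: "cc" => no
  Position 10: "cc" => no
  Position 11: "cc" => no
  Position 12: "cc" => no
Total occurrences: 1

1


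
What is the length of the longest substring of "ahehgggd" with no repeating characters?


Input: "ahehgggd"
Sliding window (track last position of each char):
  Position 0 ('a'): window [0,0] length 1 -- new best
  Position 1 ('h'): window [0,1] length 2 -- new best
  Position 2 ('e'): window [0,2] length 3 -- new best
  Position 3 ('h'): repeat (last at 1), move window start to 2
  Position 3 ('h'): window [2,3] length 2
  Position 4 ('g'): window [2,4] length 3
  Position 5 ('g'): repeat (last at 4), move window start to 5
  Position 5 ('g'): window [5,5] length 1
  Position 6 ('g'): repeat (last at 5), move window start to 6
  Position 6 ('g'): window [6,6] length 1
  Position 7 ('d'): window [6,7] length 2
Longest substring with no repeats: "ahe" with length 3

3


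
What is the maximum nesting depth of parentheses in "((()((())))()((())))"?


Input: "((()((())))()((())))"
Tracking depth:
  Position 0 '(': depth becomes 1
  Position 1 '(': depth becomes 2
  Position 2 '(': depth becomes 3
  Position 3 ')': depth becomes 2
  Position 4 '(': depth becomes 3
  Position 5 '(': depth becomes 4
  Position 6 '(': depth becomes 5
  Position 7 ')': depth becomes 4
  Position 8 ')': depth becomes 3
  Position 9 ')': depth becomes 2
  Position 10 ')': depth becomes 1
  Position 11 '(': depth becomes 2
  Position 12 ')': depth becomes 1
  Position 13 '(': depth becomes 2
  Position 14 '(': depth becomes 3
  Position 15 '(': depth becomes 4
  Position 16 ')': depth becomes 3
  Position 17 ')': depth becomes 2
  Position 18 ')': depth becomes 1
  Position 19 ')': depth becomes 0
Maximum depth reached: 5

5


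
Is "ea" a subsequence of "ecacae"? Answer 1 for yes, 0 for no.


Check if "ea" is a subsequence of "ecacae"
Greedy scan:
  Position 0 ('e'): matches sub[0] = 'e'
  Position 1 ('c'): no match needed
  Position 2 ('a'): matches sub[1] = 'a'
  Position 3 ('c'): no match needed
  Position 4 ('a'): no match needed
  Position 5 ('e'): no match needed
All 2 characters matched => is a subsequence

1


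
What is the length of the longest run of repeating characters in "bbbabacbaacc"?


Input: "bbbabacbaacc"
Scanning for longest run:
  Position 1 ('b'): continues run of 'b', length=2
  Position 2 ('b'): continues run of 'b', length=3
  Position 3 ('a'): new char, reset run to 1
  Position 4 ('b'): new char, reset run to 1
  Position 5 ('a'): new char, reset run to 1
  Position 6 ('c'): new char, reset run to 1
  Position 7 ('b'): new char, reset run to 1
  Position 8 ('a'): new char, reset run to 1
  Position 9 ('a'): continues run of 'a', length=2
  Position 10 ('c'): new char, reset run to 1
  Position 11 ('c'): continues run of 'c', length=2
Longest run: 'b' with length 3

3


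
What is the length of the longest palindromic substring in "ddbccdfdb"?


Input: "ddbccdfdb"
Checking substrings for palindromes:
  [5:8] "dfd" (len 3) => palindrome
  [0:2] "dd" (len 2) => palindrome
  [3:5] "cc" (len 2) => palindrome
Longest palindromic substring: "dfd" with length 3

3


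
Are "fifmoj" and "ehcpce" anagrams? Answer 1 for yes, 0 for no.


Strings: "fifmoj", "ehcpce"
Sorted first:  ffijmo
Sorted second: cceehp
Differ at position 0: 'f' vs 'c' => not anagrams

0


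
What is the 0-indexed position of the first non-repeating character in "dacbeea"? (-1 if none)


Input: dacbeea
Character frequencies:
  'a': 2
  'b': 1
  'c': 1
  'd': 1
  'e': 2
Scanning left to right for freq == 1:
  Position 0 ('d'): unique! => answer = 0

0


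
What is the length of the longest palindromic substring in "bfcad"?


Input: "bfcad"
Checking substrings for palindromes:
  No multi-char palindromic substrings found
Longest palindromic substring: "b" with length 1

1


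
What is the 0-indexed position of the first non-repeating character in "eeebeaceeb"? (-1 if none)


Input: eeebeaceeb
Character frequencies:
  'a': 1
  'b': 2
  'c': 1
  'e': 6
Scanning left to right for freq == 1:
  Position 0 ('e'): freq=6, skip
  Position 1 ('e'): freq=6, skip
  Position 2 ('e'): freq=6, skip
  Position 3 ('b'): freq=2, skip
  Position 4 ('e'): freq=6, skip
  Position 5 ('a'): unique! => answer = 5

5


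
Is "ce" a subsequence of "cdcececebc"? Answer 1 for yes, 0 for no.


Check if "ce" is a subsequence of "cdcececebc"
Greedy scan:
  Position 0 ('c'): matches sub[0] = 'c'
  Position 1 ('d'): no match needed
  Position 2 ('c'): no match needed
  Position 3 ('e'): matches sub[1] = 'e'
  Position 4 ('c'): no match needed
  Position 5 ('e'): no match needed
  Position 6 ('c'): no match needed
  Position 7 ('e'): no match needed
  Position 8 ('b'): no match needed
  Position 9 ('c'): no match needed
All 2 characters matched => is a subsequence

1


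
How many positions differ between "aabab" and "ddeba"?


Comparing "aabab" and "ddeba" position by position:
  Position 0: 'a' vs 'd' => DIFFER
  Position 1: 'a' vs 'd' => DIFFER
  Position 2: 'b' vs 'e' => DIFFER
  Position 3: 'a' vs 'b' => DIFFER
  Position 4: 'b' vs 'a' => DIFFER
Positions that differ: 5

5


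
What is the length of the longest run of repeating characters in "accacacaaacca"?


Input: "accacacaaacca"
Scanning for longest run:
  Position 1 ('c'): new char, reset run to 1
  Position 2 ('c'): continues run of 'c', length=2
  Position 3 ('a'): new char, reset run to 1
  Position 4 ('c'): new char, reset run to 1
  Position 5 ('a'): new char, reset run to 1
  Position 6 ('c'): new char, reset run to 1
  Position 7 ('a'): new char, reset run to 1
  Position 8 ('a'): continues run of 'a', length=2
  Position 9 ('a'): continues run of 'a', length=3
  Position 10 ('c'): new char, reset run to 1
  Position 11 ('c'): continues run of 'c', length=2
  Position 12 ('a'): new char, reset run to 1
Longest run: 'a' with length 3

3


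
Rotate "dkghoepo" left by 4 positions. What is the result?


Input: "dkghoepo", rotate left by 4
First 4 characters: "dkgh"
Remaining characters: "oepo"
Concatenate remaining + first: "oepo" + "dkgh" = "oepodkgh"

oepodkgh
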